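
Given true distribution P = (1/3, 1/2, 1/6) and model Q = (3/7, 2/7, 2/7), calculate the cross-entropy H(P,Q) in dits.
0.4854 dits

Cross-entropy: H(P,Q) = -Σ p(x) log q(x)

Alternatively: H(P,Q) = H(P) + D_KL(P||Q)
H(P) = 0.4392 dits
D_KL(P||Q) = 0.0461 dits

H(P,Q) = 0.4392 + 0.0461 = 0.4854 dits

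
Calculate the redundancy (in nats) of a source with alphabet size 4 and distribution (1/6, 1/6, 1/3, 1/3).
0.0566 nats

Redundancy measures how far a source is from maximum entropy:
R = H_max - H(X)

Maximum entropy for 4 symbols: H_max = log_e(4) = 1.3863 nats
Actual entropy: H(X) = 1.3297 nats
Redundancy: R = 1.3863 - 1.3297 = 0.0566 nats

This redundancy represents potential for compression: the source could be compressed by 0.0566 nats per symbol.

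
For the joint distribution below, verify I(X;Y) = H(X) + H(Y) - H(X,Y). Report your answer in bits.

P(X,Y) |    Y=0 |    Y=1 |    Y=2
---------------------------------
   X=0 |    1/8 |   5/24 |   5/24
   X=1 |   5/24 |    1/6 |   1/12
I(X;Y) = 0.0534 bits

Mutual information has multiple equivalent forms:
- I(X;Y) = H(X) - H(X|Y)
- I(X;Y) = H(Y) - H(Y|X)
- I(X;Y) = H(X) + H(Y) - H(X,Y)

Computing all quantities:
H(X) = 0.9950, H(Y) = 1.5774, H(X,Y) = 2.5190
H(X|Y) = 0.9415, H(Y|X) = 1.5240

Verification:
H(X) - H(X|Y) = 0.9950 - 0.9415 = 0.0534
H(Y) - H(Y|X) = 1.5774 - 1.5240 = 0.0534
H(X) + H(Y) - H(X,Y) = 0.9950 + 1.5774 - 2.5190 = 0.0534

All forms give I(X;Y) = 0.0534 bits. ✓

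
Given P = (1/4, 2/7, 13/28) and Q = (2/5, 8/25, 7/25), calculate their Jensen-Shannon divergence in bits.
0.0299 bits

Jensen-Shannon divergence is:
JSD(P||Q) = 0.5 × D_KL(P||M) + 0.5 × D_KL(Q||M)
where M = 0.5 × (P + Q) is the mixture distribution.

M = 0.5 × (1/4, 2/7, 13/28) + 0.5 × (2/5, 8/25, 7/25) = (13/40, 0.302857, 0.372143)

D_KL(P||M) = 0.0295 bits
D_KL(Q||M) = 0.0303 bits

JSD(P||Q) = 0.5 × 0.0295 + 0.5 × 0.0303 = 0.0299 bits

Unlike KL divergence, JSD is symmetric and bounded: 0 ≤ JSD ≤ log(2).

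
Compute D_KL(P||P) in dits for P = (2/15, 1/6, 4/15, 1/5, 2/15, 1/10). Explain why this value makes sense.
0.0000 dits

KL divergence satisfies the Gibbs inequality: D_KL(P||Q) ≥ 0 for all distributions P, Q.

D_KL(P||Q) = Σ p(x) log(p(x)/q(x))
Each term is p(x) × log_10(p(x)/p(x)) = p(x) × log_10(1) = 0, so the sum is 0.
D_KL(P||Q) = 0.0000 dits

When P = Q, the KL divergence is exactly 0, as there is no 'divergence' between identical distributions.

This non-negativity is a fundamental property: relative entropy cannot be negative because it measures how different Q is from P.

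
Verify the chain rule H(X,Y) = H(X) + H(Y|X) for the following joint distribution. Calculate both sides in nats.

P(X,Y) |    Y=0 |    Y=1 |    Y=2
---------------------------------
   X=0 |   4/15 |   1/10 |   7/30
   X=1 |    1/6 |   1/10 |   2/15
H(X,Y) = 1.7198, H(X) = 0.6730, H(Y|X) = 1.0468 (all in nats)

Chain rule: H(X,Y) = H(X) + H(Y|X)

Left side — joint entropy directly:
H(X,Y) = -Σ p(x,y) log p(x,y) = 1.7198 nats

Right side — compute H(Y|X) from the conditional distributions:
P(X) = (3/5, 2/5), so H(X) = 0.6730 nats
H(Y|X) = Σ_x P(X=x) · H(Y|X=x):
  P(Y|X=0) = (4/9, 1/6, 7/18), H(Y|X=0) = 1.0263, weight P(X=0) = 3/5
  P(Y|X=1) = (5/12, 1/4, 1/3), H(Y|X=1) = 1.0776, weight P(X=1) = 2/5
H(Y|X) = 1.0468 nats

H(X) + H(Y|X) = 0.6730 + 1.0468 = 1.7198 nats

Both sides equal 1.7198 nats. ✓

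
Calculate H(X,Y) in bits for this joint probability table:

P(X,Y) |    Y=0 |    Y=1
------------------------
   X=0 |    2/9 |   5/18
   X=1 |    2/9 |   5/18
1.9911 bits

Joint entropy is H(X,Y) = -Σ_{x,y} p(x,y) log p(x,y).

Summing over all non-zero entries:
H(X,Y) = -[2/9·log_2(2/9) + 5/18·log_2(5/18) + 2/9·log_2(2/9) + 5/18·log_2(5/18)]
H(X,Y) = 1.9911 bits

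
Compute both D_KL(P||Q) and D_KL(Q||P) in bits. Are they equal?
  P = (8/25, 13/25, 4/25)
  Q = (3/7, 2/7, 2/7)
D_KL(P||Q) = 0.1805, D_KL(Q||P) = 0.1728

KL divergence is not symmetric: D_KL(P||Q) ≠ D_KL(Q||P) in general.

D_KL(P||Q) = 0.1805 bits
D_KL(Q||P) = 0.1728 bits

No, they are not equal!

This asymmetry is why KL divergence is not a true distance metric.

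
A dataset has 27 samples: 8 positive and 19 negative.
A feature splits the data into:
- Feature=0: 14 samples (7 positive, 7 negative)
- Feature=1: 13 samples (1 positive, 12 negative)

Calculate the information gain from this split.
0.1698 bits

Information Gain = H(Y) - H(Y|Feature)

Before split:
P(positive) = 8/27 = 0.2963
H(Y) = 0.8767 bits

After split:
Feature=0: H = 1.0000 bits (weight = 14/27)
Feature=1: H = 0.3912 bits (weight = 13/27)
H(Y|Feature) = (14/27)×1.0000 + (13/27)×0.3912 = 0.7069 bits

Information Gain = 0.8767 - 0.7069 = 0.1698 bits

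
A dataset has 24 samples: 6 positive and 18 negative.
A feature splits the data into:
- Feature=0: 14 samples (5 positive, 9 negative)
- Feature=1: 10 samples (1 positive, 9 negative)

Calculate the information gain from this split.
0.0674 bits

Information Gain = H(Y) - H(Y|Feature)

Before split:
P(positive) = 6/24 = 0.2500
H(Y) = 0.8113 bits

After split:
Feature=0: H = 0.9403 bits (weight = 14/24)
Feature=1: H = 0.4690 bits (weight = 10/24)
H(Y|Feature) = (14/24)×0.9403 + (10/24)×0.4690 = 0.7439 bits

Information Gain = 0.8113 - 0.7439 = 0.0674 bits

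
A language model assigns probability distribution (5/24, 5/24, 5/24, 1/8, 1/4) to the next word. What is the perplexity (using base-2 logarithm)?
4.8885

Perplexity is 2^H (or exp(H) for natural log).

First, H = -Σ p log p = 2.2894 bits
Perplexity = 2^2.2894 = 4.8885

Interpretation: The model's uncertainty is equivalent to choosing uniformly among 4.9 options.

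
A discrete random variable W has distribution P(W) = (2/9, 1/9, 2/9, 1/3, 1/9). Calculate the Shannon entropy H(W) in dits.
0.6614 dits

Shannon entropy is H(X) = -Σ p(x) log p(x).

For P = (2/9, 1/9, 2/9, 1/3, 1/9):
H = -2/9 × log_10(2/9) -1/9 × log_10(1/9) -2/9 × log_10(2/9) -1/3 × log_10(1/3) -1/9 × log_10(1/9)
H = 0.6614 dits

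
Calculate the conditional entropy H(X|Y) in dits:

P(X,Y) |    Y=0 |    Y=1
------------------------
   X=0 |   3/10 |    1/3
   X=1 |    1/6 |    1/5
0.2853 dits

Using the chain rule: H(X|Y) = H(X,Y) - H(Y)

First, compute H(X,Y) = 0.5854 dits

Marginal P(Y) = (7/15, 8/15)
H(Y) = 0.3001 dits

H(X|Y) = H(X,Y) - H(Y) = 0.5854 - 0.3001 = 0.2853 dits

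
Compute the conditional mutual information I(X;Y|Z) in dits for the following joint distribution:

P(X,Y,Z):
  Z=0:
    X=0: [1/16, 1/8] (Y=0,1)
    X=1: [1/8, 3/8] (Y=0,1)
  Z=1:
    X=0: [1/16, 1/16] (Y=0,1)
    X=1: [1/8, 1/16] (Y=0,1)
0.0029 dits

Conditional mutual information: I(X;Y|Z) = H(X|Z) + H(Y|Z) - H(X,Y|Z)

H(Z) = 0.2697
H(X,Z) = 0.5360 → H(X|Z) = 0.2663
H(Y,Z) = 0.5360 → H(Y|Z) = 0.2663
H(X,Y,Z) = 0.7994 → H(X,Y|Z) = 0.5297

I(X;Y|Z) = 0.2663 + 0.2663 - 0.5297 = 0.0029 dits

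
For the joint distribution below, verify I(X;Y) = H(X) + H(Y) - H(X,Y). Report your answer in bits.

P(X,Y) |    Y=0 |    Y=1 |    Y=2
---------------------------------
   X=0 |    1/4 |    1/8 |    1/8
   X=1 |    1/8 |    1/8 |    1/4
I(X;Y) = 0.0613 bits

Mutual information has multiple equivalent forms:
- I(X;Y) = H(X) - H(X|Y)
- I(X;Y) = H(Y) - H(Y|X)
- I(X;Y) = H(X) + H(Y) - H(X,Y)

Computing all quantities:
H(X) = 1.0000, H(Y) = 1.5613, H(X,Y) = 2.5000
H(X|Y) = 0.9387, H(Y|X) = 1.5000

Verification:
H(X) - H(X|Y) = 1.0000 - 0.9387 = 0.0613
H(Y) - H(Y|X) = 1.5613 - 1.5000 = 0.0613
H(X) + H(Y) - H(X,Y) = 1.0000 + 1.5613 - 2.5000 = 0.0613

All forms give I(X;Y) = 0.0613 bits. ✓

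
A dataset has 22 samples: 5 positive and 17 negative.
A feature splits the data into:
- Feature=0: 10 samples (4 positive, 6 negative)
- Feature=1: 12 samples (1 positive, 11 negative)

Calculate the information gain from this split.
0.1062 bits

Information Gain = H(Y) - H(Y|Feature)

Before split:
P(positive) = 5/22 = 0.2273
H(Y) = 0.7732 bits

After split:
Feature=0: H = 0.9710 bits (weight = 10/22)
Feature=1: H = 0.4138 bits (weight = 12/22)
H(Y|Feature) = (10/22)×0.9710 + (12/22)×0.4138 = 0.6671 bits

Information Gain = 0.7732 - 0.6671 = 0.1062 bits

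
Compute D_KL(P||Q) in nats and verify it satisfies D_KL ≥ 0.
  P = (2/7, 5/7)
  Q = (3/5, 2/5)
0.2022 nats

KL divergence satisfies the Gibbs inequality: D_KL(P||Q) ≥ 0 for all distributions P, Q.

D_KL(P||Q) = Σ p(x) log(p(x)/q(x))
Term by term:
  x=0: 2/7 × log_e[(2/7)/(3/5)] = -0.2120
  x=1: 5/7 × log_e[(5/7)/(2/5)] = 0.4142
D_KL(P||Q) = 0.2022 nats

D_KL(P||Q) = 0.2022 ≥ 0 ✓

This non-negativity is a fundamental property: relative entropy cannot be negative because it measures how different Q is from P.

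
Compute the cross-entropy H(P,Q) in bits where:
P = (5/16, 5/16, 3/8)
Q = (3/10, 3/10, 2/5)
1.5813 bits

Cross-entropy: H(P,Q) = -Σ p(x) log q(x)

Alternatively: H(P,Q) = H(P) + D_KL(P||Q)
H(P) = 1.5794 bits
D_KL(P||Q) = 0.0019 bits

H(P,Q) = 1.5794 + 0.0019 = 1.5813 bits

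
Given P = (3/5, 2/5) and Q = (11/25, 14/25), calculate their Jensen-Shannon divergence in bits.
0.0186 bits

Jensen-Shannon divergence is:
JSD(P||Q) = 0.5 × D_KL(P||M) + 0.5 × D_KL(Q||M)
where M = 0.5 × (P + Q) is the mixture distribution.

M = 0.5 × (3/5, 2/5) + 0.5 × (11/25, 14/25) = (13/25, 12/25)

D_KL(P||M) = 0.0187 bits
D_KL(Q||M) = 0.0185 bits

JSD(P||Q) = 0.5 × 0.0187 + 0.5 × 0.0185 = 0.0186 bits

Unlike KL divergence, JSD is symmetric and bounded: 0 ≤ JSD ≤ log(2).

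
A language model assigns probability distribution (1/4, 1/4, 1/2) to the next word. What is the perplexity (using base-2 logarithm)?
2.8284

Perplexity is 2^H (or exp(H) for natural log).

First, H = -Σ p log p = 1.5000 bits
Perplexity = 2^1.5000 = 2.8284

Interpretation: The model's uncertainty is equivalent to choosing uniformly among 2.8 options.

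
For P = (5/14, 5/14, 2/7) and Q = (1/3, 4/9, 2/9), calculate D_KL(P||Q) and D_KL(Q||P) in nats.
D_KL(P||Q) = 0.0183, D_KL(Q||P) = 0.0183

KL divergence is not symmetric: D_KL(P||Q) ≠ D_KL(Q||P) in general.

D_KL(P||Q) = 0.0183 nats
D_KL(Q||P) = 0.0183 nats

In this case they happen to be equal (to 4 decimal places).

This asymmetry is why KL divergence is not a true distance metric.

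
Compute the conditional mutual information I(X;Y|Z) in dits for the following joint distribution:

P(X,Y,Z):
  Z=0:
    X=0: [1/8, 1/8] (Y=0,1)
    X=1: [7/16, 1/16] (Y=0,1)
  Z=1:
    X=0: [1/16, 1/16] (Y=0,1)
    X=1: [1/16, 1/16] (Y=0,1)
0.0261 dits

Conditional mutual information: I(X;Y|Z) = H(X|Z) + H(Y|Z) - H(X,Y|Z)

H(Z) = 0.2442
H(X,Z) = 0.5268 → H(X|Z) = 0.2826
H(Y,Z) = 0.5026 → H(Y|Z) = 0.2584
H(X,Y,Z) = 0.7591 → H(X,Y|Z) = 0.5149

I(X;Y|Z) = 0.2826 + 0.2584 - 0.5149 = 0.0261 dits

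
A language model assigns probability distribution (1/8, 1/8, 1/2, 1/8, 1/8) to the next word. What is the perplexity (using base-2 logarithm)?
4.0000

Perplexity is 2^H (or exp(H) for natural log).

First, H = -Σ p log p = 2.0000 bits
Perplexity = 2^2.0000 = 4.0000

Interpretation: The model's uncertainty is equivalent to choosing uniformly among 4.0 options.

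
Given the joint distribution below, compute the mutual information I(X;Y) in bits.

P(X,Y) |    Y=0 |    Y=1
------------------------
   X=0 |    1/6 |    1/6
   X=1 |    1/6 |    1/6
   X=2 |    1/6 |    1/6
0.0000 bits

Mutual information: I(X;Y) = H(X) + H(Y) - H(X,Y)

Marginals:
P(X) = (1/3, 1/3, 1/3), H(X) = 1.5850 bits
P(Y) = (1/2, 1/2), H(Y) = 1.0000 bits

Joint entropy: H(X,Y) = 2.5850 bits

I(X;Y) = 1.5850 + 1.0000 - 2.5850 = 0.0000 bits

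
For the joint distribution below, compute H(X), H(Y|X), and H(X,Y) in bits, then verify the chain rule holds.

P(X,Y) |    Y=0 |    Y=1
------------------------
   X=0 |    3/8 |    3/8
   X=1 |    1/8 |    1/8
H(X,Y) = 1.8113, H(X) = 0.8113, H(Y|X) = 1.0000 (all in bits)

Chain rule: H(X,Y) = H(X) + H(Y|X)

Left side — joint entropy directly:
H(X,Y) = -Σ p(x,y) log p(x,y) = 1.8113 bits

Right side — compute H(Y|X) from the conditional distributions:
P(X) = (3/4, 1/4), so H(X) = 0.8113 bits
H(Y|X) = Σ_x P(X=x) · H(Y|X=x):
  P(Y|X=0) = (1/2, 1/2), H(Y|X=0) = 1.0000, weight P(X=0) = 3/4
  P(Y|X=1) = (1/2, 1/2), H(Y|X=1) = 1.0000, weight P(X=1) = 1/4
H(Y|X) = 1.0000 bits

H(X) + H(Y|X) = 0.8113 + 1.0000 = 1.8113 bits

Both sides equal 1.8113 bits. ✓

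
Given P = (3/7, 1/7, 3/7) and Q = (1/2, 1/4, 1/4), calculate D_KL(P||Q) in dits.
0.0369 dits

KL divergence: D_KL(P||Q) = Σ p(x) log(p(x)/q(x))

Computing term by term:
  x=0: 3/7 × log_10[(3/7)/(1/2)] = 3/7 × -0.0669 = -0.0287
  x=1: 1/7 × log_10[(1/7)/(1/4)] = 1/7 × -0.2430 = -0.0347
  x=2: 3/7 × log_10[(3/7)/(1/4)] = 3/7 × 0.2341 = 0.1003

D_KL(P||Q) = 0.0369 dits

Note: KL divergence is always non-negative and equals 0 iff P = Q.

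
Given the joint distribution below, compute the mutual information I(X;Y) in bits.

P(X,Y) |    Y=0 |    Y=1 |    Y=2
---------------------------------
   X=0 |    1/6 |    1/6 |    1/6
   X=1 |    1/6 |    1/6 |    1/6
0.0000 bits

Mutual information: I(X;Y) = H(X) + H(Y) - H(X,Y)

Marginals:
P(X) = (1/2, 1/2), H(X) = 1.0000 bits
P(Y) = (1/3, 1/3, 1/3), H(Y) = 1.5850 bits

Joint entropy: H(X,Y) = 2.5850 bits

I(X;Y) = 1.0000 + 1.5850 - 2.5850 = 0.0000 bits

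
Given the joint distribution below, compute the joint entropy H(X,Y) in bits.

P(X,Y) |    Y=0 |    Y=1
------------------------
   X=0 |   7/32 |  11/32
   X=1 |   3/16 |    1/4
1.9620 bits

Joint entropy is H(X,Y) = -Σ_{x,y} p(x,y) log p(x,y).

Summing over all non-zero entries:
H(X,Y) = -[7/32·log_2(7/32) + 11/32·log_2(11/32) + 3/16·log_2(3/16) + 1/4·log_2(1/4)]
H(X,Y) = 1.9620 bits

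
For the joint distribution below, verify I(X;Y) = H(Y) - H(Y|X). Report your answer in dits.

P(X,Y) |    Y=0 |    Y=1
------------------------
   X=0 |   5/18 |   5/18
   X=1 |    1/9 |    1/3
I(X;Y) = 0.0144 dits

Mutual information has multiple equivalent forms:
- I(X;Y) = H(X) - H(X|Y)
- I(X;Y) = H(Y) - H(Y|X)
- I(X;Y) = H(X) + H(Y) - H(X,Y)

Computing all quantities:
H(X) = 0.2983, H(Y) = 0.2902, H(X,Y) = 0.5741
H(X|Y) = 0.2839, H(Y|X) = 0.2758

Verification:
H(X) - H(X|Y) = 0.2983 - 0.2839 = 0.0144
H(Y) - H(Y|X) = 0.2902 - 0.2758 = 0.0144
H(X) + H(Y) - H(X,Y) = 0.2983 + 0.2902 - 0.5741 = 0.0144

All forms give I(X;Y) = 0.0144 dits. ✓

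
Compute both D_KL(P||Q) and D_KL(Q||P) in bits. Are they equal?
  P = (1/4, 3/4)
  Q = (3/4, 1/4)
D_KL(P||Q) = 0.7925, D_KL(Q||P) = 0.7925

KL divergence is not symmetric: D_KL(P||Q) ≠ D_KL(Q||P) in general.

D_KL(P||Q) = 0.7925 bits
D_KL(Q||P) = 0.7925 bits

In this case they happen to be equal (to 4 decimal places).

This asymmetry is why KL divergence is not a true distance metric.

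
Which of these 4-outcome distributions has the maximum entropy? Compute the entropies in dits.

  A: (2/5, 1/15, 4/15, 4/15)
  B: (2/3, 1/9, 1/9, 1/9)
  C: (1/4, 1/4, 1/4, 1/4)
C

For a discrete distribution over n outcomes, entropy is maximized by the uniform distribution.

Computing entropies:
H(A) = 0.5437 dits
H(B) = 0.4355 dits
H(C) = 0.6021 dits

The uniform distribution (where all probabilities equal 1/4) achieves the maximum entropy of log_10(4) = 0.6021 dits.

Distribution C has the highest entropy.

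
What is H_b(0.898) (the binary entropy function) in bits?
0.4753 bits

The binary entropy function is:
H(p) = -p log(p) - (1-p) log(1-p)

H(0.898) = -0.898 × log_2(0.898) - 0.102 × log_2(0.102)
H(0.898) = 0.4753 bits

Note: Binary entropy is maximized at p=0.5 (H=1 bit) and minimized at p=0 or p=1 (H=0).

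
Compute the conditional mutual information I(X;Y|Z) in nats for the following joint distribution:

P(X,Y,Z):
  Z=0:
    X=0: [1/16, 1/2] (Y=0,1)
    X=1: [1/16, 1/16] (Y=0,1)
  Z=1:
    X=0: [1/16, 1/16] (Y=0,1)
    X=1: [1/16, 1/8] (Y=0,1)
0.0474 nats

Conditional mutual information: I(X;Y|Z) = H(X|Z) + H(Y|Z) - H(X,Y|Z)

H(Z) = 0.6211
H(X,Z) = 1.1574 → H(X|Z) = 0.5363
H(Y,Z) = 1.1574 → H(Y|Z) = 0.5363
H(X,Y,Z) = 1.6462 → H(X,Y|Z) = 1.0251

I(X;Y|Z) = 0.5363 + 0.5363 - 1.0251 = 0.0474 nats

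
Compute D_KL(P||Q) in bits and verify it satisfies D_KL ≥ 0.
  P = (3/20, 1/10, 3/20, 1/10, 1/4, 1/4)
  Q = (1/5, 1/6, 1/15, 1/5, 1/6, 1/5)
0.1663 bits

KL divergence satisfies the Gibbs inequality: D_KL(P||Q) ≥ 0 for all distributions P, Q.

D_KL(P||Q) = Σ p(x) log(p(x)/q(x))
Term by term:
  x=0: 3/20 × log_2[(3/20)/(1/5)] = -0.0623
  x=1: 1/10 × log_2[(1/10)/(1/6)] = -0.0737
  x=2: 3/20 × log_2[(3/20)/(1/15)] = 0.1755
  x=3: 1/10 × log_2[(1/10)/(1/5)] = -0.1000
  x=4: 1/4 × log_2[(1/4)/(1/6)] = 0.1462
  x=5: 1/4 × log_2[(1/4)/(1/5)] = 0.0805
D_KL(P||Q) = 0.1663 bits

D_KL(P||Q) = 0.1663 ≥ 0 ✓

This non-negativity is a fundamental property: relative entropy cannot be negative because it measures how different Q is from P.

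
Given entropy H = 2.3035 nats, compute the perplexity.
10.0092

Perplexity is e^H (or exp(H) for natural log).

H = 2.3035 nats
Perplexity = e^2.3035 = 10.0092

Interpretation: The model's uncertainty is equivalent to choosing uniformly among 10.0 options.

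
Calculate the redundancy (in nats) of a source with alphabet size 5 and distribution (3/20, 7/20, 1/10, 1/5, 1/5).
0.0834 nats

Redundancy measures how far a source is from maximum entropy:
R = H_max - H(X)

Maximum entropy for 5 symbols: H_max = log_e(5) = 1.6094 nats
Actual entropy: H(X) = 1.5260 nats
Redundancy: R = 1.6094 - 1.5260 = 0.0834 nats

This redundancy represents potential for compression: the source could be compressed by 0.0834 nats per symbol.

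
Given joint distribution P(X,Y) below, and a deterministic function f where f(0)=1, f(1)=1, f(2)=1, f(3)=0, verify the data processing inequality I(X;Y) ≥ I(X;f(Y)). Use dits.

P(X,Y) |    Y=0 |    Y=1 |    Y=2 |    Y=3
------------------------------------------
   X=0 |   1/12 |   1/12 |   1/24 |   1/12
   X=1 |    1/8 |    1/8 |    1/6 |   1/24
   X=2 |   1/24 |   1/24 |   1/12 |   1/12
I(X;Y) = 0.0258, I(X;f(Y)) = 0.0167, inequality holds: 0.0258 ≥ 0.0167

Data Processing Inequality: For any Markov chain X → Y → Z, we have I(X;Y) ≥ I(X;Z).

Here Z = f(Y) is a deterministic function of Y, forming X → Y → Z.

Original I(X;Y) = 0.0258 dits

After applying f:
P(X,Z) where Z=f(Y):
- P(X,Z=0) = P(X,Y=3)
- P(X,Z=1) = P(X,Y=0) + P(X,Y=1) + P(X,Y=2)

I(X;Z) = I(X;f(Y)) = 0.0167 dits

Verification: 0.0258 ≥ 0.0167 ✓

Information cannot be created by processing; the function f can only lose information about X.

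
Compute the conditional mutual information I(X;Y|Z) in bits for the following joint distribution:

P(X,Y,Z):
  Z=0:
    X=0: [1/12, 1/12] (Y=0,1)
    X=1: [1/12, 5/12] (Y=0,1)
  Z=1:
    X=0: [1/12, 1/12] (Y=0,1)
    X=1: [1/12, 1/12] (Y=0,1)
0.0492 bits

Conditional mutual information: I(X;Y|Z) = H(X|Z) + H(Y|Z) - H(X,Y|Z)

H(Z) = 0.9183
H(X,Z) = 1.7925 → H(X|Z) = 0.8742
H(Y,Z) = 1.7925 → H(Y|Z) = 0.8742
H(X,Y,Z) = 2.6175 → H(X,Y|Z) = 1.6992

I(X;Y|Z) = 0.8742 + 0.8742 - 1.6992 = 0.0492 bits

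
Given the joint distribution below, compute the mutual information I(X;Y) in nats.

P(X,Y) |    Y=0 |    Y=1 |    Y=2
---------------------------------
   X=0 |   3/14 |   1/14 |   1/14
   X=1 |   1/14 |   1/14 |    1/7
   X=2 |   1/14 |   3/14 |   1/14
0.1175 nats

Mutual information: I(X;Y) = H(X) + H(Y) - H(X,Y)

Marginals:
P(X) = (5/14, 2/7, 5/14), H(X) = 1.0934 nats
P(Y) = (5/14, 5/14, 2/7), H(Y) = 1.0934 nats

Joint entropy: H(X,Y) = 2.0692 nats

I(X;Y) = 1.0934 + 1.0934 - 2.0692 = 0.1175 nats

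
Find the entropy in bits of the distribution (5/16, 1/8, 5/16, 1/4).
1.9238 bits

Shannon entropy is H(X) = -Σ p(x) log p(x).

For P = (5/16, 1/8, 5/16, 1/4):
H = -5/16 × log_2(5/16) -1/8 × log_2(1/8) -5/16 × log_2(5/16) -1/4 × log_2(1/4)
H = 1.9238 bits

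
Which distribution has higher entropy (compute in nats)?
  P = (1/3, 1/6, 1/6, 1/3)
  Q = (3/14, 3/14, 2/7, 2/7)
Q

Computing entropies in nats:
H(P) = 1.3297
H(Q) = 1.3761

Distribution Q has higher entropy.

Intuition: The distribution closer to uniform (more spread out) has higher entropy.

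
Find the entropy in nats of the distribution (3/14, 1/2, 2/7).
1.0346 nats

Shannon entropy is H(X) = -Σ p(x) log p(x).

For P = (3/14, 1/2, 2/7):
H = -3/14 × log_e(3/14) -1/2 × log_e(1/2) -2/7 × log_e(2/7)
H = 1.0346 nats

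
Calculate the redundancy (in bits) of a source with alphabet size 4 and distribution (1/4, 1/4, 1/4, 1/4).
0.0000 bits

Redundancy measures how far a source is from maximum entropy:
R = H_max - H(X)

Maximum entropy for 4 symbols: H_max = log_2(4) = 2.0000 bits
Actual entropy: H(X) = 2.0000 bits
Redundancy: R = 2.0000 - 2.0000 = 0.0000 bits

This redundancy represents potential for compression: the source could be compressed by 0.0000 bits per symbol.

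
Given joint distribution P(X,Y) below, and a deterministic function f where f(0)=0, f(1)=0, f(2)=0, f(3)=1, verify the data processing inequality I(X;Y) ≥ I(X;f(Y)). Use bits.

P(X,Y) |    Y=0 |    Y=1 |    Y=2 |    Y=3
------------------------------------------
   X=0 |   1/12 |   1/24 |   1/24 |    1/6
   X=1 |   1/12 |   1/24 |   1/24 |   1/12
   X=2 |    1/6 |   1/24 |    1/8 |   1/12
I(X;Y) = 0.0709, I(X;f(Y)) = 0.0546, inequality holds: 0.0709 ≥ 0.0546

Data Processing Inequality: For any Markov chain X → Y → Z, we have I(X;Y) ≥ I(X;Z).

Here Z = f(Y) is a deterministic function of Y, forming X → Y → Z.

Original I(X;Y) = 0.0709 bits

After applying f:
P(X,Z) where Z=f(Y):
- P(X,Z=0) = P(X,Y=0) + P(X,Y=1) + P(X,Y=2)
- P(X,Z=1) = P(X,Y=3)

I(X;Z) = I(X;f(Y)) = 0.0546 bits

Verification: 0.0709 ≥ 0.0546 ✓

Information cannot be created by processing; the function f can only lose information about X.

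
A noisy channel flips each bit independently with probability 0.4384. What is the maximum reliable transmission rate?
0.0110 bits

For a binary symmetric channel (BSC) with error probability p:
Capacity C = 1 - H(p) bits per symbol

where H(p) = -p log₂(p) - (1-p) log₂(1-p) is the binary entropy function.

H(0.4384) = 0.9890 bits
C = 1 - 0.9890 = 0.0110 bits per symbol

This means we can reliably transmit up to 0.0110 bits of information per channel use.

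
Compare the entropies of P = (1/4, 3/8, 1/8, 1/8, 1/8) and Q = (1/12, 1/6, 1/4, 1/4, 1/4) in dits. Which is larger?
Q

Computing entropies in dits:
H(P) = 0.6489
H(Q) = 0.6712

Distribution Q has higher entropy.

Intuition: The distribution closer to uniform (more spread out) has higher entropy.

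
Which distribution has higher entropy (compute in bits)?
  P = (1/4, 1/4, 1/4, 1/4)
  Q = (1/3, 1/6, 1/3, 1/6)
P

Computing entropies in bits:
H(P) = 2.0000
H(Q) = 1.9183

Distribution P has higher entropy.

Intuition: The distribution closer to uniform (more spread out) has higher entropy.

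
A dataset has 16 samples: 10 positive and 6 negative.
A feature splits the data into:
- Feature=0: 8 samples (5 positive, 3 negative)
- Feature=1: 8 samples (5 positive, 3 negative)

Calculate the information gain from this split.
0.0000 bits

Information Gain = H(Y) - H(Y|Feature)

Before split:
P(positive) = 10/16 = 0.6250
H(Y) = 0.9544 bits

After split:
Feature=0: H = 0.9544 bits (weight = 8/16)
Feature=1: H = 0.9544 bits (weight = 8/16)
H(Y|Feature) = (8/16)×0.9544 + (8/16)×0.9544 = 0.9544 bits

Information Gain = 0.9544 - 0.9544 = 0.0000 bits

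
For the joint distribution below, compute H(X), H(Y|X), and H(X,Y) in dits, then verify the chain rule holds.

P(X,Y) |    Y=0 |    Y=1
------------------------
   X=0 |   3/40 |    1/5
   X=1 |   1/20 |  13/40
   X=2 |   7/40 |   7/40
H(X,Y) = 0.7128, H(X) = 0.4735, H(Y|X) = 0.2393 (all in dits)

Chain rule: H(X,Y) = H(X) + H(Y|X)

Left side — joint entropy directly:
H(X,Y) = -Σ p(x,y) log p(x,y) = 0.7128 dits

Right side — compute H(Y|X) from the conditional distributions:
P(X) = (11/40, 3/8, 7/20), so H(X) = 0.4735 dits
H(Y|X) = Σ_x P(X=x) · H(Y|X=x):
  P(Y|X=0) = (3/11, 8/11), H(Y|X=0) = 0.2545, weight P(X=0) = 11/40
  P(Y|X=1) = (2/15, 13/15), H(Y|X=1) = 0.1705, weight P(X=1) = 3/8
  P(Y|X=2) = (1/2, 1/2), H(Y|X=2) = 0.3010, weight P(X=2) = 7/20
H(Y|X) = 0.2393 dits

H(X) + H(Y|X) = 0.4735 + 0.2393 = 0.7128 dits

Both sides equal 0.7128 dits. ✓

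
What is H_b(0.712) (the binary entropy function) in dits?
0.2607 dits

The binary entropy function is:
H(p) = -p log(p) - (1-p) log(1-p)

H(0.712) = -0.712 × log_10(0.712) - 0.288 × log_10(0.288)
H(0.712) = 0.2607 dits

Note: Binary entropy is maximized at p=0.5 (H=1 bit) and minimized at p=0 or p=1 (H=0).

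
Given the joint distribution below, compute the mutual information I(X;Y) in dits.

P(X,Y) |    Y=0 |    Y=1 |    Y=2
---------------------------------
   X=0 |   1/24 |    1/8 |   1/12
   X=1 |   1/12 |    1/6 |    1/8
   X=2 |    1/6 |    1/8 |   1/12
0.0152 dits

Mutual information: I(X;Y) = H(X) + H(Y) - H(X,Y)

Marginals:
P(X) = (1/4, 3/8, 3/8), H(X) = 0.4700 dits
P(Y) = (7/24, 5/12, 7/24), H(Y) = 0.4706 dits

Joint entropy: H(X,Y) = 0.9253 dits

I(X;Y) = 0.4700 + 0.4706 - 0.9253 = 0.0152 dits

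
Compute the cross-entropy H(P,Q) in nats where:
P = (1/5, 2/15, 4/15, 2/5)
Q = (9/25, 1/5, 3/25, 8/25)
1.4401 nats

Cross-entropy: H(P,Q) = -Σ p(x) log q(x)

Alternatively: H(P,Q) = H(P) + D_KL(P||Q)
H(P) = 1.3095 nats
D_KL(P||Q) = 0.1306 nats

H(P,Q) = 1.3095 + 0.1306 = 1.4401 nats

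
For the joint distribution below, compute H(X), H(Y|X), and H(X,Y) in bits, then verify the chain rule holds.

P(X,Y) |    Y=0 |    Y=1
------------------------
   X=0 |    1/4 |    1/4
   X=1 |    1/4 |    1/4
H(X,Y) = 2.0000, H(X) = 1.0000, H(Y|X) = 1.0000 (all in bits)

Chain rule: H(X,Y) = H(X) + H(Y|X)

Left side — joint entropy directly:
H(X,Y) = -Σ p(x,y) log p(x,y) = 2.0000 bits

Right side — compute H(Y|X) from the conditional distributions:
P(X) = (1/2, 1/2), so H(X) = 1.0000 bits
H(Y|X) = Σ_x P(X=x) · H(Y|X=x):
  P(Y|X=0) = (1/2, 1/2), H(Y|X=0) = 1.0000, weight P(X=0) = 1/2
  P(Y|X=1) = (1/2, 1/2), H(Y|X=1) = 1.0000, weight P(X=1) = 1/2
H(Y|X) = 1.0000 bits

H(X) + H(Y|X) = 1.0000 + 1.0000 = 2.0000 bits

Both sides equal 2.0000 bits. ✓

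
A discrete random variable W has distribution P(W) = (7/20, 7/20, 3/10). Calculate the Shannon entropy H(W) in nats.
1.0961 nats

Shannon entropy is H(X) = -Σ p(x) log p(x).

For P = (7/20, 7/20, 3/10):
H = -7/20 × log_e(7/20) -7/20 × log_e(7/20) -3/10 × log_e(3/10)
H = 1.0961 nats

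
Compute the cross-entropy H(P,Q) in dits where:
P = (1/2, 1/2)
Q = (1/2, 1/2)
0.3010 dits

Cross-entropy: H(P,Q) = -Σ p(x) log q(x)

Alternatively: H(P,Q) = H(P) + D_KL(P||Q)
H(P) = 0.3010 dits
D_KL(P||Q) = 0.0000 dits

H(P,Q) = 0.3010 + 0.0000 = 0.3010 dits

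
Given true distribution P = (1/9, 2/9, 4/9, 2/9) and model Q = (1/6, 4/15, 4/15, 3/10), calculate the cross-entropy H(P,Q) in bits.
1.9445 bits

Cross-entropy: H(P,Q) = -Σ p(x) log q(x)

Alternatively: H(P,Q) = H(P) + D_KL(P||Q)
H(P) = 1.8366 bits
D_KL(P||Q) = 0.1079 bits

H(P,Q) = 1.8366 + 0.1079 = 1.9445 bits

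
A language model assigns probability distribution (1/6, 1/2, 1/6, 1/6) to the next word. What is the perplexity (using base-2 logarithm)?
3.4641

Perplexity is 2^H (or exp(H) for natural log).

First, H = -Σ p log p = 1.7925 bits
Perplexity = 2^1.7925 = 3.4641

Interpretation: The model's uncertainty is equivalent to choosing uniformly among 3.5 options.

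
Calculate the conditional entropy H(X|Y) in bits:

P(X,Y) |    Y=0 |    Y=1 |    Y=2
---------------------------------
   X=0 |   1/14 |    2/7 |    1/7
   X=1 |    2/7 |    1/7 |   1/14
0.8482 bits

Using the chain rule: H(X|Y) = H(X,Y) - H(Y)

First, compute H(X,Y) = 2.3788 bits

Marginal P(Y) = (5/14, 3/7, 3/14)
H(Y) = 1.5306 bits

H(X|Y) = H(X,Y) - H(Y) = 2.3788 - 1.5306 = 0.8482 bits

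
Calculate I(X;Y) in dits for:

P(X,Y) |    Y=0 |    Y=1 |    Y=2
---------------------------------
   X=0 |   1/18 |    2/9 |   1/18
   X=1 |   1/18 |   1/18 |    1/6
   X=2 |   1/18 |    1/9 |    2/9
0.0441 dits

Mutual information: I(X;Y) = H(X) + H(Y) - H(X,Y)

Marginals:
P(X) = (1/3, 5/18, 7/18), H(X) = 0.4731 dits
P(Y) = (1/6, 7/18, 4/9), H(Y) = 0.4457 dits

Joint entropy: H(X,Y) = 0.8747 dits

I(X;Y) = 0.4731 + 0.4457 - 0.8747 = 0.0441 dits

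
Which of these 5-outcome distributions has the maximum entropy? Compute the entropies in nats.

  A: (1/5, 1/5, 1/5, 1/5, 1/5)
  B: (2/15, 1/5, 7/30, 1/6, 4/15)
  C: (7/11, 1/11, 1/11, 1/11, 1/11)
A

For a discrete distribution over n outcomes, entropy is maximized by the uniform distribution.

Computing entropies:
H(A) = 1.6094 nats
H(B) = 1.5812 nats
H(C) = 1.1596 nats

The uniform distribution (where all probabilities equal 1/5) achieves the maximum entropy of log_e(5) = 1.6094 nats.

Distribution A has the highest entropy.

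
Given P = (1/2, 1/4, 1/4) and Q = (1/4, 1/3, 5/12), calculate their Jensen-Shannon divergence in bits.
0.0501 bits

Jensen-Shannon divergence is:
JSD(P||Q) = 0.5 × D_KL(P||M) + 0.5 × D_KL(Q||M)
where M = 0.5 × (P + Q) is the mixture distribution.

M = 0.5 × (1/2, 1/4, 1/4) + 0.5 × (1/4, 1/3, 5/12) = (3/8, 7/24, 1/3)

D_KL(P||M) = 0.0482 bits
D_KL(Q||M) = 0.0521 bits

JSD(P||Q) = 0.5 × 0.0482 + 0.5 × 0.0521 = 0.0501 bits

Unlike KL divergence, JSD is symmetric and bounded: 0 ≤ JSD ≤ log(2).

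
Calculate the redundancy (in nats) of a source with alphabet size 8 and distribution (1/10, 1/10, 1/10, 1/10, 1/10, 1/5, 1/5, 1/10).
0.0541 nats

Redundancy measures how far a source is from maximum entropy:
R = H_max - H(X)

Maximum entropy for 8 symbols: H_max = log_e(8) = 2.0794 nats
Actual entropy: H(X) = 2.0253 nats
Redundancy: R = 2.0794 - 2.0253 = 0.0541 nats

This redundancy represents potential for compression: the source could be compressed by 0.0541 nats per symbol.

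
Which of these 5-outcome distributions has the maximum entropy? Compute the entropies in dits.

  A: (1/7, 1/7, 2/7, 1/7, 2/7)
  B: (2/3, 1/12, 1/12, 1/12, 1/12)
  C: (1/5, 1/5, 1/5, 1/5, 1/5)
C

For a discrete distribution over n outcomes, entropy is maximized by the uniform distribution.

Computing entropies:
H(A) = 0.6731 dits
H(B) = 0.4771 dits
H(C) = 0.6990 dits

The uniform distribution (where all probabilities equal 1/5) achieves the maximum entropy of log_10(5) = 0.6990 dits.

Distribution C has the highest entropy.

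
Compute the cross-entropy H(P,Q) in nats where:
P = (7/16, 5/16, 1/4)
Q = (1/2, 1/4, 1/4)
1.0830 nats

Cross-entropy: H(P,Q) = -Σ p(x) log q(x)

Alternatively: H(P,Q) = H(P) + D_KL(P||Q)
H(P) = 1.0717 nats
D_KL(P||Q) = 0.0113 nats

H(P,Q) = 1.0717 + 0.0113 = 1.0830 nats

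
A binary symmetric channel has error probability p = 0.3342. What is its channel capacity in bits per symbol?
0.0808 bits

For a binary symmetric channel (BSC) with error probability p:
Capacity C = 1 - H(p) bits per symbol

where H(p) = -p log₂(p) - (1-p) log₂(1-p) is the binary entropy function.

H(0.3342) = 0.9192 bits
C = 1 - 0.9192 = 0.0808 bits per symbol

This means we can reliably transmit up to 0.0808 bits of information per channel use.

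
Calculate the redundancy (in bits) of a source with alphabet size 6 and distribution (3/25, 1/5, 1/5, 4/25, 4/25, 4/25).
0.0201 bits

Redundancy measures how far a source is from maximum entropy:
R = H_max - H(X)

Maximum entropy for 6 symbols: H_max = log_2(6) = 2.5850 bits
Actual entropy: H(X) = 2.5649 bits
Redundancy: R = 2.5850 - 2.5649 = 0.0201 bits

This redundancy represents potential for compression: the source could be compressed by 0.0201 bits per symbol.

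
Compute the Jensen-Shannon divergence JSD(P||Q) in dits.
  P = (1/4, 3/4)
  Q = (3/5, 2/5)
0.0279 dits

Jensen-Shannon divergence is:
JSD(P||Q) = 0.5 × D_KL(P||M) + 0.5 × D_KL(Q||M)
where M = 0.5 × (P + Q) is the mixture distribution.

M = 0.5 × (1/4, 3/4) + 0.5 × (3/5, 2/5) = (17/40, 23/40)

D_KL(P||M) = 0.0289 dits
D_KL(Q||M) = 0.0268 dits

JSD(P||Q) = 0.5 × 0.0289 + 0.5 × 0.0268 = 0.0279 dits

Unlike KL divergence, JSD is symmetric and bounded: 0 ≤ JSD ≤ log(2).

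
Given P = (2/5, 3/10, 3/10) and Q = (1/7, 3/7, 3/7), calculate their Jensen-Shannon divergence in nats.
0.0431 nats

Jensen-Shannon divergence is:
JSD(P||Q) = 0.5 × D_KL(P||M) + 0.5 × D_KL(Q||M)
where M = 0.5 × (P + Q) is the mixture distribution.

M = 0.5 × (2/5, 3/10, 3/10) + 0.5 × (1/7, 3/7, 3/7) = (0.271429, 0.364286, 0.364286)

D_KL(P||M) = 0.0386 nats
D_KL(Q||M) = 0.0476 nats

JSD(P||Q) = 0.5 × 0.0386 + 0.5 × 0.0476 = 0.0431 nats

Unlike KL divergence, JSD is symmetric and bounded: 0 ≤ JSD ≤ log(2).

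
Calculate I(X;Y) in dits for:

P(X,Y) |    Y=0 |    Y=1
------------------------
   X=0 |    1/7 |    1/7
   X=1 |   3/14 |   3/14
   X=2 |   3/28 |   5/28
0.0028 dits

Mutual information: I(X;Y) = H(X) + H(Y) - H(X,Y)

Marginals:
P(X) = (2/7, 3/7, 2/7), H(X) = 0.4686 dits
P(Y) = (13/28, 15/28), H(Y) = 0.2999 dits

Joint entropy: H(X,Y) = 0.7657 dits

I(X;Y) = 0.4686 + 0.2999 - 0.7657 = 0.0028 dits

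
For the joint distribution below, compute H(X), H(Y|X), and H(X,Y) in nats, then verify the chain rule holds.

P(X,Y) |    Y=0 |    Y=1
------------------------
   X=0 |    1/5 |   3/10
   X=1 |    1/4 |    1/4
H(X,Y) = 1.3762, H(X) = 0.6931, H(Y|X) = 0.6831 (all in nats)

Chain rule: H(X,Y) = H(X) + H(Y|X)

Left side — joint entropy directly:
H(X,Y) = -Σ p(x,y) log p(x,y) = 1.3762 nats

Right side — compute H(Y|X) from the conditional distributions:
P(X) = (1/2, 1/2), so H(X) = 0.6931 nats
H(Y|X) = Σ_x P(X=x) · H(Y|X=x):
  P(Y|X=0) = (2/5, 3/5), H(Y|X=0) = 0.6730, weight P(X=0) = 1/2
  P(Y|X=1) = (1/2, 1/2), H(Y|X=1) = 0.6931, weight P(X=1) = 1/2
H(Y|X) = 0.6831 nats

H(X) + H(Y|X) = 0.6931 + 0.6831 = 1.3762 nats

Both sides equal 1.3762 nats. ✓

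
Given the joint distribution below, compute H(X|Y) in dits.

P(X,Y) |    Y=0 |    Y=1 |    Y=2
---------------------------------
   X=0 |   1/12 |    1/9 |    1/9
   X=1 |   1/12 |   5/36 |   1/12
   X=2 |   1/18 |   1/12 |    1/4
0.4504 dits

Using the chain rule: H(X|Y) = H(X,Y) - H(Y)

First, compute H(X,Y) = 0.9111 dits

Marginal P(Y) = (2/9, 1/3, 4/9)
H(Y) = 0.4607 dits

H(X|Y) = H(X,Y) - H(Y) = 0.9111 - 0.4607 = 0.4504 dits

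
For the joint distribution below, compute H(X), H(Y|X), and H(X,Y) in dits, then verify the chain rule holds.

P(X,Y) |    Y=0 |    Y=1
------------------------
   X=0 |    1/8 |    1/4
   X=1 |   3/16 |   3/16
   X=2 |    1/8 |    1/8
H(X,Y) = 0.7618, H(X) = 0.4700, H(Y|X) = 0.2918 (all in dits)

Chain rule: H(X,Y) = H(X) + H(Y|X)

Left side — joint entropy directly:
H(X,Y) = -Σ p(x,y) log p(x,y) = 0.7618 dits

Right side — compute H(Y|X) from the conditional distributions:
P(X) = (3/8, 3/8, 1/4), so H(X) = 0.4700 dits
H(Y|X) = Σ_x P(X=x) · H(Y|X=x):
  P(Y|X=0) = (1/3, 2/3), H(Y|X=0) = 0.2764, weight P(X=0) = 3/8
  P(Y|X=1) = (1/2, 1/2), H(Y|X=1) = 0.3010, weight P(X=1) = 3/8
  P(Y|X=2) = (1/2, 1/2), H(Y|X=2) = 0.3010, weight P(X=2) = 1/4
H(Y|X) = 0.2918 dits

H(X) + H(Y|X) = 0.4700 + 0.2918 = 0.7618 dits

Both sides equal 0.7618 dits. ✓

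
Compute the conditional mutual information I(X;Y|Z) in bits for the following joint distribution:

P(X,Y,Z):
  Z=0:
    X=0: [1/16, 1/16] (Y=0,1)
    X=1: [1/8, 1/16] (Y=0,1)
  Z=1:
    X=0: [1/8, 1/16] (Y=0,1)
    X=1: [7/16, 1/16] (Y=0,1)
0.0326 bits

Conditional mutual information: I(X;Y|Z) = H(X|Z) + H(Y|Z) - H(X,Y|Z)

H(Z) = 0.8960
H(X,Z) = 1.7806 → H(X|Z) = 0.8846
H(Y,Z) = 1.6697 → H(Y|Z) = 0.7737
H(X,Y,Z) = 2.5218 → H(X,Y|Z) = 1.6257

I(X;Y|Z) = 0.8846 + 0.7737 - 1.6257 = 0.0326 bits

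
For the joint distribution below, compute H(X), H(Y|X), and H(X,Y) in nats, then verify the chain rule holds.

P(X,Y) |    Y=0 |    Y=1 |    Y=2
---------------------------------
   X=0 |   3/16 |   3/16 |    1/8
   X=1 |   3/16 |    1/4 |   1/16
H(X,Y) = 1.7214, H(X) = 0.6931, H(Y|X) = 1.0283 (all in nats)

Chain rule: H(X,Y) = H(X) + H(Y|X)

Left side — joint entropy directly:
H(X,Y) = -Σ p(x,y) log p(x,y) = 1.7214 nats

Right side — compute H(Y|X) from the conditional distributions:
P(X) = (1/2, 1/2), so H(X) = 0.6931 nats
H(Y|X) = Σ_x P(X=x) · H(Y|X=x):
  P(Y|X=0) = (3/8, 3/8, 1/4), H(Y|X=0) = 1.0822, weight P(X=0) = 1/2
  P(Y|X=1) = (3/8, 1/2, 1/8), H(Y|X=1) = 0.9743, weight P(X=1) = 1/2
H(Y|X) = 1.0283 nats

H(X) + H(Y|X) = 0.6931 + 1.0283 = 1.7214 nats

Both sides equal 1.7214 nats. ✓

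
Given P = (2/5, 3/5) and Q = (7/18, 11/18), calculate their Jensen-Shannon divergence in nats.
0.0001 nats

Jensen-Shannon divergence is:
JSD(P||Q) = 0.5 × D_KL(P||M) + 0.5 × D_KL(Q||M)
where M = 0.5 × (P + Q) is the mixture distribution.

M = 0.5 × (2/5, 3/5) + 0.5 × (7/18, 11/18) = (0.394444, 0.605556)

D_KL(P||M) = 0.0001 nats
D_KL(Q||M) = 0.0001 nats

JSD(P||Q) = 0.5 × 0.0001 + 0.5 × 0.0001 = 0.0001 nats

Unlike KL divergence, JSD is symmetric and bounded: 0 ≤ JSD ≤ log(2).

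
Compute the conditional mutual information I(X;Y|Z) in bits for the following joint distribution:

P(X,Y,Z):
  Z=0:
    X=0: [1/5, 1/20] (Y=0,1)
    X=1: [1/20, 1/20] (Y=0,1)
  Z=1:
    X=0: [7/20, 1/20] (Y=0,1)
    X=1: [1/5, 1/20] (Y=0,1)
0.0263 bits

Conditional mutual information: I(X;Y|Z) = H(X|Z) + H(Y|Z) - H(X,Y|Z)

H(Z) = 0.9341
H(X,Z) = 1.8610 → H(X|Z) = 0.9269
H(Y,Z) = 1.6388 → H(Y|Z) = 0.7047
H(X,Y,Z) = 2.5394 → H(X,Y|Z) = 1.6053

I(X;Y|Z) = 0.9269 + 0.7047 - 1.6053 = 0.0263 bits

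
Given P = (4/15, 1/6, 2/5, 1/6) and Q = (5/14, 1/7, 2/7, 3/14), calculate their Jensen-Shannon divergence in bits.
0.0145 bits

Jensen-Shannon divergence is:
JSD(P||Q) = 0.5 × D_KL(P||M) + 0.5 × D_KL(Q||M)
where M = 0.5 × (P + Q) is the mixture distribution.

M = 0.5 × (4/15, 1/6, 2/5, 1/6) + 0.5 × (5/14, 1/7, 2/7, 3/14) = (0.311905, 0.154762, 12/35, 4/21)

D_KL(P||M) = 0.0144 bits
D_KL(Q||M) = 0.0145 bits

JSD(P||Q) = 0.5 × 0.0144 + 0.5 × 0.0145 = 0.0145 bits

Unlike KL divergence, JSD is symmetric and bounded: 0 ≤ JSD ≤ log(2).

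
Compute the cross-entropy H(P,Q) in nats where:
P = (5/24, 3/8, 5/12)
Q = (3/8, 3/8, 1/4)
1.1498 nats

Cross-entropy: H(P,Q) = -Σ p(x) log q(x)

Alternatively: H(P,Q) = H(P) + D_KL(P||Q)
H(P) = 1.0594 nats
D_KL(P||Q) = 0.0904 nats

H(P,Q) = 1.0594 + 0.0904 = 1.1498 nats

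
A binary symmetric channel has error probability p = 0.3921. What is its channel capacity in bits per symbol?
0.0339 bits

For a binary symmetric channel (BSC) with error probability p:
Capacity C = 1 - H(p) bits per symbol

where H(p) = -p log₂(p) - (1-p) log₂(1-p) is the binary entropy function.

H(0.3921) = 0.9661 bits
C = 1 - 0.9661 = 0.0339 bits per symbol

This means we can reliably transmit up to 0.0339 bits of information per channel use.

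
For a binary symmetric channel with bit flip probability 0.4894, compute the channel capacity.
0.0003 bits

For a binary symmetric channel (BSC) with error probability p:
Capacity C = 1 - H(p) bits per symbol

where H(p) = -p log₂(p) - (1-p) log₂(1-p) is the binary entropy function.

H(0.4894) = 0.9997 bits
C = 1 - 0.9997 = 0.0003 bits per symbol

This means we can reliably transmit up to 0.0003 bits of information per channel use.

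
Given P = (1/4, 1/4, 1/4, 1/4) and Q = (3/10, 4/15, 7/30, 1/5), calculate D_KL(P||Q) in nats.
0.0113 nats

KL divergence: D_KL(P||Q) = Σ p(x) log(p(x)/q(x))

Computing term by term:
  x=0: 1/4 × log_e[(1/4)/(3/10)] = 1/4 × -0.1823 = -0.0456
  x=1: 1/4 × log_e[(1/4)/(4/15)] = 1/4 × -0.0645 = -0.0161
  x=2: 1/4 × log_e[(1/4)/(7/30)] = 1/4 × 0.0690 = 0.0172
  x=3: 1/4 × log_e[(1/4)/(1/5)] = 1/4 × 0.2231 = 0.0558

D_KL(P||Q) = 0.0113 nats

Note: KL divergence is always non-negative and equals 0 iff P = Q.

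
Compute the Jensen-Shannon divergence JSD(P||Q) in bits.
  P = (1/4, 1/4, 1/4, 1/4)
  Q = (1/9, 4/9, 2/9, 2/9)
0.0409 bits

Jensen-Shannon divergence is:
JSD(P||Q) = 0.5 × D_KL(P||M) + 0.5 × D_KL(Q||M)
where M = 0.5 × (P + Q) is the mixture distribution.

M = 0.5 × (1/4, 1/4, 1/4, 1/4) + 0.5 × (1/9, 4/9, 2/9, 2/9) = (0.180556, 0.347222, 0.236111, 0.236111)

D_KL(P||M) = 0.0401 bits
D_KL(Q||M) = 0.0416 bits

JSD(P||Q) = 0.5 × 0.0401 + 0.5 × 0.0416 = 0.0409 bits

Unlike KL divergence, JSD is symmetric and bounded: 0 ≤ JSD ≤ log(2).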